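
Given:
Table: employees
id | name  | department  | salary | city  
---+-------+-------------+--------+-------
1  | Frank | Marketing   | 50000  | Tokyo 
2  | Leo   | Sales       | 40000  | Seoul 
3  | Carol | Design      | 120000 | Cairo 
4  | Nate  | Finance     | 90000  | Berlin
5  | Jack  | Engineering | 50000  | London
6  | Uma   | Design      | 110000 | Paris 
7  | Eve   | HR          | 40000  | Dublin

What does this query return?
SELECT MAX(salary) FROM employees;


Salaries: 50000, 40000, 120000, 90000, 50000, 110000, 40000
MAX = 120000

120000


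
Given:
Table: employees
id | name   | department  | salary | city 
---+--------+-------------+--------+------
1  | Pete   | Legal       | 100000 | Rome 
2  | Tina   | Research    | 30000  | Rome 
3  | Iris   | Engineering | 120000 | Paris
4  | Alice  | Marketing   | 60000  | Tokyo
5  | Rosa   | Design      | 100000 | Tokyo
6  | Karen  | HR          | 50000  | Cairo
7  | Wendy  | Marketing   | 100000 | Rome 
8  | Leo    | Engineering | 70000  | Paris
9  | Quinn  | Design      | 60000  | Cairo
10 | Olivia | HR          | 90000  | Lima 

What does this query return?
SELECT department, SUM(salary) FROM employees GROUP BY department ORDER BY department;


Summing salary within each department:
  Design: 100000 + 60000 = 160000
  Engineering: 120000 + 70000 = 190000
  HR: 50000 + 90000 = 140000
  Legal: 100000 = 100000
  Marketing: 60000 + 100000 = 160000
  Research: 30000 = 30000


6 groups:
Design, 160000
Engineering, 190000
HR, 140000
Legal, 100000
Marketing, 160000
Research, 30000


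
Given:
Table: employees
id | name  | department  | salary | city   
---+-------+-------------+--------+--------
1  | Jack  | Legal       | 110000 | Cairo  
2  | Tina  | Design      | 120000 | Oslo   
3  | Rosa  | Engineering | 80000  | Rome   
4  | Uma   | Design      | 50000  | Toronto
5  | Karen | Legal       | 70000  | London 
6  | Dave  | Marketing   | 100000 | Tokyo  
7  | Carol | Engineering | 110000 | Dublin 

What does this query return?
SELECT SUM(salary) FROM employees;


SUM(salary) = 110000 + 120000 + 80000 + 50000 + 70000 + 100000 + 110000 = 640000

640000


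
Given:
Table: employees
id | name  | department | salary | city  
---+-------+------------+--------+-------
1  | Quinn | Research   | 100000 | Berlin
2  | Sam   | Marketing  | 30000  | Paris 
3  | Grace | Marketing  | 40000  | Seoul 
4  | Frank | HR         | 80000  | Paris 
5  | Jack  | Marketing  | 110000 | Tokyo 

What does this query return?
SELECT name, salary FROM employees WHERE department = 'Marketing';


Filtering: department = 'Marketing'
Matching rows: 3

3 rows:
Sam, 30000
Grace, 40000
Jack, 110000


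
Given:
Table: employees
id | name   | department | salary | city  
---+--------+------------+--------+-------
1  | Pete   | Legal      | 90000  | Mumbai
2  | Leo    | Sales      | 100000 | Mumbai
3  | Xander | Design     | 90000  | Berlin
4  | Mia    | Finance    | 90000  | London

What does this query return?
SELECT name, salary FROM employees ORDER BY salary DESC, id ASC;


Sorting by salary DESC, then id ASC for ties

4 rows:
Leo, 100000
Pete, 90000
Xander, 90000
Mia, 90000


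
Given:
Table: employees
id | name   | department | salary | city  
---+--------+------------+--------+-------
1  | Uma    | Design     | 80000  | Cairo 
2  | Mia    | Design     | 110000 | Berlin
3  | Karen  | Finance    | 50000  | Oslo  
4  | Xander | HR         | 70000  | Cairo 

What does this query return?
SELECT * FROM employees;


SELECT * returns all 4 rows with all columns

4 rows:
1, Uma, Design, 80000, Cairo
2, Mia, Design, 110000, Berlin
3, Karen, Finance, 50000, Oslo
4, Xander, HR, 70000, Cairo


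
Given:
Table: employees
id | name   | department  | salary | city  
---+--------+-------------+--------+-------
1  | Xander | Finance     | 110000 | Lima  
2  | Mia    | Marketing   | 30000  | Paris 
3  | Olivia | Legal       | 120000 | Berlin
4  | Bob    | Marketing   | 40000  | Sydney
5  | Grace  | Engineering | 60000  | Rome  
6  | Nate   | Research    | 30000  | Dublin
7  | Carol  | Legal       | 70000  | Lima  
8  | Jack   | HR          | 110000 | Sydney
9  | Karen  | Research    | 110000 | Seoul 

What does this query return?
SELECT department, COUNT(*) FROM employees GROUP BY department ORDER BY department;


Assigning each row to its department group:
  Xander -> Finance
  Mia -> Marketing
  Olivia -> Legal
  Bob -> Marketing
  Grace -> Engineering
  Nate -> Research
  Carol -> Legal
  Jack -> HR
  Karen -> Research


6 groups:
Engineering, 1
Finance, 1
HR, 1
Legal, 2
Marketing, 2
Research, 2


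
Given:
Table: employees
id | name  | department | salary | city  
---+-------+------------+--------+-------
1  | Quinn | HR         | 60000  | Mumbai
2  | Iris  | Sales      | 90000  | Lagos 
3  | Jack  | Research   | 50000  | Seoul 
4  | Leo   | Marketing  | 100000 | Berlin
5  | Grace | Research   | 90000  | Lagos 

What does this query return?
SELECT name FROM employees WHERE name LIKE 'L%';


LIKE 'L%' matches names starting with 'L'
Matching: 1

1 rows:
Leo


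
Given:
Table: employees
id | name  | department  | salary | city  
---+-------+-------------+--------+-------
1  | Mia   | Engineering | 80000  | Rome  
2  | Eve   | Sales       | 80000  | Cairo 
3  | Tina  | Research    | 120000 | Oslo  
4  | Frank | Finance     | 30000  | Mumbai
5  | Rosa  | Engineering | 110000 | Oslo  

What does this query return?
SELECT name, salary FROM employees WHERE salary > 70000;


Filtering: salary > 70000
Matching: 4 rows

4 rows:
Mia, 80000
Eve, 80000
Tina, 120000
Rosa, 110000


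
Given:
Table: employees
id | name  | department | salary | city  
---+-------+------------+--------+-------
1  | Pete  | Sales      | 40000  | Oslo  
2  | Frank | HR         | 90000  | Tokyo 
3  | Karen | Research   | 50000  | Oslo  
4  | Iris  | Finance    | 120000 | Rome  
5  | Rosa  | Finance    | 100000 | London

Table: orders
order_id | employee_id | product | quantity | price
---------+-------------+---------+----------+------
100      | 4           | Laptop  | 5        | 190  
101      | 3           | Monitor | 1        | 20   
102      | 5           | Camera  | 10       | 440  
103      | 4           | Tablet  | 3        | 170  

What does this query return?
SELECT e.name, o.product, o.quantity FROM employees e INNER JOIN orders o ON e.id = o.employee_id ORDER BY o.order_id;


Joining employees.id = orders.employee_id:
  employee Iris (id=4) -> order Laptop
  employee Karen (id=3) -> order Monitor
  employee Rosa (id=5) -> order Camera
  employee Iris (id=4) -> order Tablet


4 rows:
Iris, Laptop, 5
Karen, Monitor, 1
Rosa, Camera, 10
Iris, Tablet, 3


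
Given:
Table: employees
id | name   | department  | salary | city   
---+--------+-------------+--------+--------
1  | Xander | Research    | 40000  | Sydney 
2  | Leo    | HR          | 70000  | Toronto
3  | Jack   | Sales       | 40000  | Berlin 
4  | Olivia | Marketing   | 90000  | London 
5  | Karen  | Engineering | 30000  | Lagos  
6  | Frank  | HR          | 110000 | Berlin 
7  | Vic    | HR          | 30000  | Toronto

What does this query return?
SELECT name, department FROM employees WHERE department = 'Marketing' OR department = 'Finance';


Filtering: department = 'Marketing' OR 'Finance'
Matching: 1 rows

1 rows:
Olivia, Marketing


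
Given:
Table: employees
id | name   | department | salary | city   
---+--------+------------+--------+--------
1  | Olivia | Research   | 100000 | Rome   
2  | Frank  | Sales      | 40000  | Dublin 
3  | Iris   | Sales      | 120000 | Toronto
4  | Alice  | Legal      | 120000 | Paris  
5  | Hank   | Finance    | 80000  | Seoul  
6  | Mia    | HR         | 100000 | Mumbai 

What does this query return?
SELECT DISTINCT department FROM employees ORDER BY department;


All 'department' values (row order): Research, Sales, Sales, Legal, Finance, HR
Removing duplicates leaves 5 unique value(s).

5 values:
Finance
HR
Legal
Research
Sales


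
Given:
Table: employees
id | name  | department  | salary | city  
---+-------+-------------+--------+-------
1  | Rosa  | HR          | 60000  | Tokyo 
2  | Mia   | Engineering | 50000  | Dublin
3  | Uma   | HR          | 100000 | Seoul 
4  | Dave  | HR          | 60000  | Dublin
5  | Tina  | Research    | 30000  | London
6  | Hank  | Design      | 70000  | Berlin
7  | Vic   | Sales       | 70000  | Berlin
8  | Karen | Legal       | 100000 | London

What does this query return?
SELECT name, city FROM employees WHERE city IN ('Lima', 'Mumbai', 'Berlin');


Filtering: city IN ('Lima', 'Mumbai', 'Berlin')
Matching: 2 rows

2 rows:
Hank, Berlin
Vic, Berlin


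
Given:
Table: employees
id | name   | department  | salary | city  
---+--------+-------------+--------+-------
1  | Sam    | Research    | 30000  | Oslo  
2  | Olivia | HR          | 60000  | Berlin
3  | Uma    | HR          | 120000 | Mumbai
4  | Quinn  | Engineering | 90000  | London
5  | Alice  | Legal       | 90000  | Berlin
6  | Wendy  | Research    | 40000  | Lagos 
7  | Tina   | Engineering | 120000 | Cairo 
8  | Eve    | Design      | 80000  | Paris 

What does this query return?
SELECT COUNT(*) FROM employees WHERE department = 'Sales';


Counting rows where department = 'Sales'


0


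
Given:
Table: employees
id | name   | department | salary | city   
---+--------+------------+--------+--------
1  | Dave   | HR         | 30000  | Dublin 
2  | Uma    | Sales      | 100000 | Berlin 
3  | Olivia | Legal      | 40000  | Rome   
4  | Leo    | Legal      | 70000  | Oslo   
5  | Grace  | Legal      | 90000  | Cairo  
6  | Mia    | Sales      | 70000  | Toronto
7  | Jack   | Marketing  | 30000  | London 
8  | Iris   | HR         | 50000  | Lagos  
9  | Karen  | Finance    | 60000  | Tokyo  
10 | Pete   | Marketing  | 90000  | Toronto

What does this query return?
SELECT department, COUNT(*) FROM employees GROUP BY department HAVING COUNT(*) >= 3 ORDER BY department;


Groups with count >= 3:
  Legal: 3 -> PASS
  Finance: 1 -> filtered out
  HR: 2 -> filtered out
  Marketing: 2 -> filtered out
  Sales: 2 -> filtered out


1 groups:
Legal, 3


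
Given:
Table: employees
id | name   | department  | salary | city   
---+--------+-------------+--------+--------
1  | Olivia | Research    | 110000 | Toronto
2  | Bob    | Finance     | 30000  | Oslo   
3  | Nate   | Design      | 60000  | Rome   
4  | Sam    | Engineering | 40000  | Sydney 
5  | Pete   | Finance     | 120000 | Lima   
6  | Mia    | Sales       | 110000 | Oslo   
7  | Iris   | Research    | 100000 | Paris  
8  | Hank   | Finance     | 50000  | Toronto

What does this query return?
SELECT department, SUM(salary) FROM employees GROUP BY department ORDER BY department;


Summing salary within each department:
  Design: 60000 = 60000
  Engineering: 40000 = 40000
  Finance: 30000 + 120000 + 50000 = 200000
  Research: 110000 + 100000 = 210000
  Sales: 110000 = 110000


5 groups:
Design, 60000
Engineering, 40000
Finance, 200000
Research, 210000
Sales, 110000


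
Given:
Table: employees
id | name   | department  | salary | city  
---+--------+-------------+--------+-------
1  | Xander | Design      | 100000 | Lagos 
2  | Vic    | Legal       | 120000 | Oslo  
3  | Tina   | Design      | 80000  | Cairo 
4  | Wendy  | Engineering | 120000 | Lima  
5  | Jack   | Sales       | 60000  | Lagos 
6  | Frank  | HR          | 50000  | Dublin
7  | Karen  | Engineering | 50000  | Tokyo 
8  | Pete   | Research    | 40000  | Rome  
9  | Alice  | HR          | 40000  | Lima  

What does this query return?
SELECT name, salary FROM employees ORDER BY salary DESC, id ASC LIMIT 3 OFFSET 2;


Sort by salary DESC (id ASC tiebreak), then skip 2 and take 3
Rows 3 through 5

3 rows:
Xander, 100000
Tina, 80000
Jack, 60000


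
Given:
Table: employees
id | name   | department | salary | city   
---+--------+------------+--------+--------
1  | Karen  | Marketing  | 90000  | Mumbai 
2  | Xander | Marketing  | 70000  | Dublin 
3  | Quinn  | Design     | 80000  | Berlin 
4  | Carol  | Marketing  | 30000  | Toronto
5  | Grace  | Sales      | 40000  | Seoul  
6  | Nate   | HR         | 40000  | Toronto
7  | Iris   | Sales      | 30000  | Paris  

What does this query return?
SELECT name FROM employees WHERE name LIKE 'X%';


LIKE 'X%' matches names starting with 'X'
Matching: 1

1 rows:
Xander


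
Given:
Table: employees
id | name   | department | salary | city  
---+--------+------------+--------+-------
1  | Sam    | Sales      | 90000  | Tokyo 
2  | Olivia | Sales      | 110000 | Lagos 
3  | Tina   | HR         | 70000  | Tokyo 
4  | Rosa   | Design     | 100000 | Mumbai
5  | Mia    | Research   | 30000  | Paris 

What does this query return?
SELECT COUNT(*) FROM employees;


COUNT(*) counts all rows

5


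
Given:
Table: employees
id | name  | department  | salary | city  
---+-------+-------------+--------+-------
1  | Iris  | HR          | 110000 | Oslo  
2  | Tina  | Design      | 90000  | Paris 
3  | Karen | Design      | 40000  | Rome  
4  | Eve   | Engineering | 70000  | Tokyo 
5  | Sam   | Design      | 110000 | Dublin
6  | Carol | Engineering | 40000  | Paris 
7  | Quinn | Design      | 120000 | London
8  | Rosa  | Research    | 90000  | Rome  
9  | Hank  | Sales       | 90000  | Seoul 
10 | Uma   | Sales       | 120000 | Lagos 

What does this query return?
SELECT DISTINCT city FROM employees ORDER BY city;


All 'city' values (row order): Oslo, Paris, Rome, Tokyo, Dublin, Paris, London, Rome, Seoul, Lagos
Removing duplicates leaves 8 unique value(s).

8 values:
Dublin
Lagos
London
Oslo
Paris
Rome
Seoul
Tokyo


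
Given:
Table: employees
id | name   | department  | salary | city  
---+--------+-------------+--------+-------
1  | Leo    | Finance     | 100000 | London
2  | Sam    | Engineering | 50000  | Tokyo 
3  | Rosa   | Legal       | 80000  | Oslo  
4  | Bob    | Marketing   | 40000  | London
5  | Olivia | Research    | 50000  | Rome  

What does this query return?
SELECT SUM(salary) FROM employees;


SUM(salary) = 100000 + 50000 + 80000 + 40000 + 50000 = 320000

320000


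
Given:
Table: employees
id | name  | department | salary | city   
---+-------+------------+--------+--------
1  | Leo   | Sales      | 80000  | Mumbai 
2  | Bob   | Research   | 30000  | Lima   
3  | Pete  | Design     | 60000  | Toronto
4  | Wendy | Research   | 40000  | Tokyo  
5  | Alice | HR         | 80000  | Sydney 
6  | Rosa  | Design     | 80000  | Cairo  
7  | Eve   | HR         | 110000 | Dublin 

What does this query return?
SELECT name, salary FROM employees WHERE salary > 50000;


Filtering: salary > 50000
Matching: 5 rows

5 rows:
Leo, 80000
Pete, 60000
Alice, 80000
Rosa, 80000
Eve, 110000


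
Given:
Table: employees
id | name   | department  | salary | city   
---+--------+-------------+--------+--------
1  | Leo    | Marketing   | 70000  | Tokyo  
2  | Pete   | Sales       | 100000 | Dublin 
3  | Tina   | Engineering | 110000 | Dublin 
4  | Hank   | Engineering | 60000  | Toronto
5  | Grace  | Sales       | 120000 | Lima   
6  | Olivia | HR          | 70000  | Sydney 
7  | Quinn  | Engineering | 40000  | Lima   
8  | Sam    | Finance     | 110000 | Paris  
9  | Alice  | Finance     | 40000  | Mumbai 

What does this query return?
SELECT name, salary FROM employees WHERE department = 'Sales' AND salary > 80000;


Filtering: department = 'Sales' AND salary > 80000
Matching: 2 rows

2 rows:
Pete, 100000
Grace, 120000


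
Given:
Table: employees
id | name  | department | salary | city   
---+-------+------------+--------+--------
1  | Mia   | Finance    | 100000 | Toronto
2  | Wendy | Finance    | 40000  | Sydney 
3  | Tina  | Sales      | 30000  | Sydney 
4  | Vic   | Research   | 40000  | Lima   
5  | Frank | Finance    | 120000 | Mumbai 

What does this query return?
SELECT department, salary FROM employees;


Projecting columns: department, salary

5 rows:
Finance, 100000
Finance, 40000
Sales, 30000
Research, 40000
Finance, 120000


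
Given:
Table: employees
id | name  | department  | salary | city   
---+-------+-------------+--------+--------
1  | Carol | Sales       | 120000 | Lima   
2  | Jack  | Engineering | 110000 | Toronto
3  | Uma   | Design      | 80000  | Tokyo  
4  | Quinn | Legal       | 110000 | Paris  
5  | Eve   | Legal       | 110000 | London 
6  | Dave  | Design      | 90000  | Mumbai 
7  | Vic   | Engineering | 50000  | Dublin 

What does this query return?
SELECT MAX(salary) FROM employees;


Salaries: 120000, 110000, 80000, 110000, 110000, 90000, 50000
MAX = 120000

120000


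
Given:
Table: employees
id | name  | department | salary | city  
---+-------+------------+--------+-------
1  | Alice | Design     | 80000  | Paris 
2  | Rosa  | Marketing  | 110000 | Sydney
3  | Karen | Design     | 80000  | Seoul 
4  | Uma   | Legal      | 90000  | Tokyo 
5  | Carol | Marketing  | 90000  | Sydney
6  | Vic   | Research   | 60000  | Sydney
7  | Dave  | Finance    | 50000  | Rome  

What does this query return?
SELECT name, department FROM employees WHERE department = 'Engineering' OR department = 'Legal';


Filtering: department = 'Engineering' OR 'Legal'
Matching: 1 rows

1 rows:
Uma, Legal


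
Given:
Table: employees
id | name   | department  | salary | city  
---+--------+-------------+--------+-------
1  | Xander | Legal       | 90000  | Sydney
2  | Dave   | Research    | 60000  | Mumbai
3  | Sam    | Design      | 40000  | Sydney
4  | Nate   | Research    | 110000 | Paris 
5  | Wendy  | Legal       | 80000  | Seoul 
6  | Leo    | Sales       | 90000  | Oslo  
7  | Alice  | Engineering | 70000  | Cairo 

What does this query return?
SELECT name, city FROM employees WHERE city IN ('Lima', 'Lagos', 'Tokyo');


Filtering: city IN ('Lima', 'Lagos', 'Tokyo')
Matching: 0 rows

Empty result set (0 rows)


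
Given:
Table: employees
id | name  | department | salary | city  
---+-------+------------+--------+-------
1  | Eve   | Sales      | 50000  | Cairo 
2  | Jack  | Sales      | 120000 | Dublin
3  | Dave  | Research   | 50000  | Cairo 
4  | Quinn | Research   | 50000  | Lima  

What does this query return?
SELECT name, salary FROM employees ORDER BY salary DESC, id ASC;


Sorting by salary DESC, then id ASC for ties

4 rows:
Jack, 120000
Eve, 50000
Dave, 50000
Quinn, 50000


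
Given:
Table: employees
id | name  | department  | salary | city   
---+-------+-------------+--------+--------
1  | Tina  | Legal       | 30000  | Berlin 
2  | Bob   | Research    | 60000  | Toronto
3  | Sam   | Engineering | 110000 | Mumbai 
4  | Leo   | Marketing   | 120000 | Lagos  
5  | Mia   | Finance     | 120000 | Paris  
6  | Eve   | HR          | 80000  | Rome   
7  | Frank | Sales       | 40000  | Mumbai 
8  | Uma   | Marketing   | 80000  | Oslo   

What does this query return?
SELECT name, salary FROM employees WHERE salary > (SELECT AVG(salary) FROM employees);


Subquery: AVG(salary) = 80000.0
Filtering: salary > 80000.0
  Sam (110000) -> MATCH
  Leo (120000) -> MATCH
  Mia (120000) -> MATCH


3 rows:
Sam, 110000
Leo, 120000
Mia, 120000


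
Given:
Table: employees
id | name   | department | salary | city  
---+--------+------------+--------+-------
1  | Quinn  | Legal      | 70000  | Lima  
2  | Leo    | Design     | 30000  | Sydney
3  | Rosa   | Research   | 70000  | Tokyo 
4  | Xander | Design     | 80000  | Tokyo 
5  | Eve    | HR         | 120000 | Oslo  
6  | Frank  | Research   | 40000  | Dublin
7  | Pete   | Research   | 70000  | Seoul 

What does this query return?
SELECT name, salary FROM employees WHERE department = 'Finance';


Filtering: department = 'Finance'
Matching rows: 0

Empty result set (0 rows)


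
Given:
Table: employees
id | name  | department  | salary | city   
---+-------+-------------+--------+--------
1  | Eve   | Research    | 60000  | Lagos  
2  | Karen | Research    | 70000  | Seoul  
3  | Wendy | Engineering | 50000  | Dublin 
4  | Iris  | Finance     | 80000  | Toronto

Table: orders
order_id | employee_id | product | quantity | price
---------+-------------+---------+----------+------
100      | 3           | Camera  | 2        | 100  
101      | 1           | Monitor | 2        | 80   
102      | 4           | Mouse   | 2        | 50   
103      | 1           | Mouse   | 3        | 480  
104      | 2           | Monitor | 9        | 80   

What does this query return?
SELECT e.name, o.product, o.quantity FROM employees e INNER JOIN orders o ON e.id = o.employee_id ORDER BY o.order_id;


Joining employees.id = orders.employee_id:
  employee Wendy (id=3) -> order Camera
  employee Eve (id=1) -> order Monitor
  employee Iris (id=4) -> order Mouse
  employee Eve (id=1) -> order Mouse
  employee Karen (id=2) -> order Monitor


5 rows:
Wendy, Camera, 2
Eve, Monitor, 2
Iris, Mouse, 2
Eve, Mouse, 3
Karen, Monitor, 9


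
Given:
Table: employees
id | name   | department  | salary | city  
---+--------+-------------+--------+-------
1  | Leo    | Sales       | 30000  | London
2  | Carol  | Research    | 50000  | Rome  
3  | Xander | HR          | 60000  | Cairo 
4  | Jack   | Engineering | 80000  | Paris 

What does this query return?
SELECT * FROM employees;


SELECT * returns all 4 rows with all columns

4 rows:
1, Leo, Sales, 30000, London
2, Carol, Research, 50000, Rome
3, Xander, HR, 60000, Cairo
4, Jack, Engineering, 80000, Paris


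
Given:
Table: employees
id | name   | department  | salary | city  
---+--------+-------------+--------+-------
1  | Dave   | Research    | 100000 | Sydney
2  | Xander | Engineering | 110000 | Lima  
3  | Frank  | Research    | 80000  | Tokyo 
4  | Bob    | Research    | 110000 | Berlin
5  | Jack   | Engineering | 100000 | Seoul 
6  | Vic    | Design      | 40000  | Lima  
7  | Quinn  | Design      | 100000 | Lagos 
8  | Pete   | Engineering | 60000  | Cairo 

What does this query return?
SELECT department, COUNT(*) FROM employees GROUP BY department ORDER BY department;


Assigning each row to its department group:
  Dave -> Research
  Xander -> Engineering
  Frank -> Research
  Bob -> Research
  Jack -> Engineering
  Vic -> Design
  Quinn -> Design
  Pete -> Engineering


3 groups:
Design, 2
Engineering, 3
Research, 3


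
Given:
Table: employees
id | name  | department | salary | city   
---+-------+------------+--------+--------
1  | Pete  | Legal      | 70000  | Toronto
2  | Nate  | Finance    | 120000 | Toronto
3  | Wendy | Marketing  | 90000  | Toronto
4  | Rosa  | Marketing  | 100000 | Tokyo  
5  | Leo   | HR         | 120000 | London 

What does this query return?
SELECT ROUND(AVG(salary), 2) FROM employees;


SUM(salary) = 500000
COUNT = 5
ROUND(AVG, 2) = ROUND(500000 / 5, 2) = 100000.0

100000.0


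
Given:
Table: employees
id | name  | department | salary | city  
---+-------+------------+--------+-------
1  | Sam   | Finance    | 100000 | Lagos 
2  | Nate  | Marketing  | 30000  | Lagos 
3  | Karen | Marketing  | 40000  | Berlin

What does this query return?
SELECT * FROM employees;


SELECT * returns all 3 rows with all columns

3 rows:
1, Sam, Finance, 100000, Lagos
2, Nate, Marketing, 30000, Lagos
3, Karen, Marketing, 40000, Berlin


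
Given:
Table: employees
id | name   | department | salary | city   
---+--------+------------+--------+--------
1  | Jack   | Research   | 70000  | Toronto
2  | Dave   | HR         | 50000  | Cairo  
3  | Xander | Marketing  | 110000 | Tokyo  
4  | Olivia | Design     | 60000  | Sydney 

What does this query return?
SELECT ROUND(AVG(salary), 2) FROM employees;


SUM(salary) = 290000
COUNT = 4
ROUND(AVG, 2) = ROUND(290000 / 4, 2) = 72500.0

72500.0


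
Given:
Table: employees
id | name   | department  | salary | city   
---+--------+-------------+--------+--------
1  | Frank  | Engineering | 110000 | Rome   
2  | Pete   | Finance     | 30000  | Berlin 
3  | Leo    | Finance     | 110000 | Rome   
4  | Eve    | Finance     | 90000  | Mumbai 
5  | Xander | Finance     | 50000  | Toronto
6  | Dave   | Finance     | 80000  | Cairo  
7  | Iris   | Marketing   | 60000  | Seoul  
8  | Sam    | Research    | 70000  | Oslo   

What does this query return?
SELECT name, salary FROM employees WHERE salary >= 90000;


Filtering: salary >= 90000
Matching: 3 rows

3 rows:
Frank, 110000
Leo, 110000
Eve, 90000


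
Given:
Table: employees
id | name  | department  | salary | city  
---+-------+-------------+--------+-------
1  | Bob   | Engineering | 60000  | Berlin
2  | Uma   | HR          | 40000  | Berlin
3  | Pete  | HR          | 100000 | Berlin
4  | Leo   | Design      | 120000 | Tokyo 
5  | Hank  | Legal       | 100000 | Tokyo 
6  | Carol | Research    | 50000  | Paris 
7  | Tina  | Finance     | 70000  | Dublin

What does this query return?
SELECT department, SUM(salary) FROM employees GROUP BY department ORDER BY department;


Summing salary within each department:
  Design: 120000 = 120000
  Engineering: 60000 = 60000
  Finance: 70000 = 70000
  HR: 40000 + 100000 = 140000
  Legal: 100000 = 100000
  Research: 50000 = 50000


6 groups:
Design, 120000
Engineering, 60000
Finance, 70000
HR, 140000
Legal, 100000
Research, 50000


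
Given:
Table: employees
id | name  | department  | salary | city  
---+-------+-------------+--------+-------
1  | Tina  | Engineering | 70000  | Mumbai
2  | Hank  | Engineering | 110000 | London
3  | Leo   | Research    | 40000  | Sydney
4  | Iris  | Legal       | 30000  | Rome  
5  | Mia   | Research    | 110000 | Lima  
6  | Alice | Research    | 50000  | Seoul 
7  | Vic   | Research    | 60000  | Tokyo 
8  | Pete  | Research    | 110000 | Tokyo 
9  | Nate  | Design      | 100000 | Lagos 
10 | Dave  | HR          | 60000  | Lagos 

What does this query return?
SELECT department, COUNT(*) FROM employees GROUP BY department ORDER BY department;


Assigning each row to its department group:
  Tina -> Engineering
  Hank -> Engineering
  Leo -> Research
  Iris -> Legal
  Mia -> Research
  Alice -> Research
  Vic -> Research
  Pete -> Research
  Nate -> Design
  Dave -> HR


5 groups:
Design, 1
Engineering, 2
HR, 1
Legal, 1
Research, 5


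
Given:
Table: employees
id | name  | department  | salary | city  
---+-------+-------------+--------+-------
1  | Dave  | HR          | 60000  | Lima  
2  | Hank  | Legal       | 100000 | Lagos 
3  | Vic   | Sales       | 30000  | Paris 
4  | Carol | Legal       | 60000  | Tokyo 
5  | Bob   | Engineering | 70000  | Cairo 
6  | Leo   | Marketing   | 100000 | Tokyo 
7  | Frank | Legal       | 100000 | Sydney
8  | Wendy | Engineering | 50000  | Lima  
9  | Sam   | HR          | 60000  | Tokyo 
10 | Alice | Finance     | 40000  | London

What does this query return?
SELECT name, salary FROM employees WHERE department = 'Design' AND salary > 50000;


Filtering: department = 'Design' AND salary > 50000
Matching: 0 rows

Empty result set (0 rows)


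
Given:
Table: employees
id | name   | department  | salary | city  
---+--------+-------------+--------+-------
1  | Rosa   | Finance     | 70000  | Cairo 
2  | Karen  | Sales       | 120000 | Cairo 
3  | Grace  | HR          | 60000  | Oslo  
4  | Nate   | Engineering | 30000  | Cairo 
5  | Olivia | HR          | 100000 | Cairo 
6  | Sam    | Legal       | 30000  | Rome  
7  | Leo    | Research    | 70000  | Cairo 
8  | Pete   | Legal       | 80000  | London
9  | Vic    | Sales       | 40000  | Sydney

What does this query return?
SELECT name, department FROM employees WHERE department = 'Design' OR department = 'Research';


Filtering: department = 'Design' OR 'Research'
Matching: 1 rows

1 rows:
Leo, Research


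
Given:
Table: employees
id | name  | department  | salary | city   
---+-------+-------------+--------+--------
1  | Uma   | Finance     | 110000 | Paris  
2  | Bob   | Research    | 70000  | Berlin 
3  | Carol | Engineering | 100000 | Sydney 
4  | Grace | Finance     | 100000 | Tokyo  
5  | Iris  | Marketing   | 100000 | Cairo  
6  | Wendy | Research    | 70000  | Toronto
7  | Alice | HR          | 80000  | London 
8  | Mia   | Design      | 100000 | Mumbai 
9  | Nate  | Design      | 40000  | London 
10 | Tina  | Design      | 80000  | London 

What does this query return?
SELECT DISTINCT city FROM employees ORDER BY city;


All 'city' values (row order): Paris, Berlin, Sydney, Tokyo, Cairo, Toronto, London, Mumbai, London, London
Removing duplicates leaves 8 unique value(s).

8 values:
Berlin
Cairo
London
Mumbai
Paris
Sydney
Tokyo
Toronto


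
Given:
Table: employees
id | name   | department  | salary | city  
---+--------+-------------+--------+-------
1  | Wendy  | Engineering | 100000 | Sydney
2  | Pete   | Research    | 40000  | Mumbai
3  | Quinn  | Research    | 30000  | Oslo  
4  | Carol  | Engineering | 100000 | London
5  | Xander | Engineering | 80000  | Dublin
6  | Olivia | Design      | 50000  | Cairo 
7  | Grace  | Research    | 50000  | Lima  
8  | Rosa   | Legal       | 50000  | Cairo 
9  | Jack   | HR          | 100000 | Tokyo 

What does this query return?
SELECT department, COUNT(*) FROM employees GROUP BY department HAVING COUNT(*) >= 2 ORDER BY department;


Groups with count >= 2:
  Engineering: 3 -> PASS
  Research: 3 -> PASS
  Design: 1 -> filtered out
  HR: 1 -> filtered out
  Legal: 1 -> filtered out


2 groups:
Engineering, 3
Research, 3


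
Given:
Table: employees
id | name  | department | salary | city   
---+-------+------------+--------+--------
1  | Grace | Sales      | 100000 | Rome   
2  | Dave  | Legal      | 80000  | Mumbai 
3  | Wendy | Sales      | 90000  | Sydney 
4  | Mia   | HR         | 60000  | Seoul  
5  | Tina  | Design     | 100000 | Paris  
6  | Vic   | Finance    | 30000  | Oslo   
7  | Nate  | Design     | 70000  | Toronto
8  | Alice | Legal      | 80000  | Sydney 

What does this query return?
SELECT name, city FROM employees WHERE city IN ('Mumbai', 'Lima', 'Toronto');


Filtering: city IN ('Mumbai', 'Lima', 'Toronto')
Matching: 2 rows

2 rows:
Dave, Mumbai
Nate, Toronto


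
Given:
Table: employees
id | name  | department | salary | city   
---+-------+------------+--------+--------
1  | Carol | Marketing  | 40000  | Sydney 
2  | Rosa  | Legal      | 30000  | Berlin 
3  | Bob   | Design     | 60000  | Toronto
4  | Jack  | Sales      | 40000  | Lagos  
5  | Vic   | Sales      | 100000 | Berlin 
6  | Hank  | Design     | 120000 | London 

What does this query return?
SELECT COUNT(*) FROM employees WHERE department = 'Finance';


Counting rows where department = 'Finance'


0


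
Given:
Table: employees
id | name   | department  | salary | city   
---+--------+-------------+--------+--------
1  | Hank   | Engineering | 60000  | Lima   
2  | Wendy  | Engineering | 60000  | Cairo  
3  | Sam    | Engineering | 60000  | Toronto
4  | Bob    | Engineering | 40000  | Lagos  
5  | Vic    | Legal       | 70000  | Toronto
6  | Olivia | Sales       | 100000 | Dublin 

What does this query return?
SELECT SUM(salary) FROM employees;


SUM(salary) = 60000 + 60000 + 60000 + 40000 + 70000 + 100000 = 390000

390000


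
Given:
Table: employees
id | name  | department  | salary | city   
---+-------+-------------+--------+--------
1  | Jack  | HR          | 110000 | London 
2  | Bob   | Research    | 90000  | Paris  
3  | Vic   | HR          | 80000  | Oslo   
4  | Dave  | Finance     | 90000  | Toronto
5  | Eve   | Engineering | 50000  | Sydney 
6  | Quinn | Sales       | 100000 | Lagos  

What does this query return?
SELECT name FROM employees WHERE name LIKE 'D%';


LIKE 'D%' matches names starting with 'D'
Matching: 1

1 rows:
Dave


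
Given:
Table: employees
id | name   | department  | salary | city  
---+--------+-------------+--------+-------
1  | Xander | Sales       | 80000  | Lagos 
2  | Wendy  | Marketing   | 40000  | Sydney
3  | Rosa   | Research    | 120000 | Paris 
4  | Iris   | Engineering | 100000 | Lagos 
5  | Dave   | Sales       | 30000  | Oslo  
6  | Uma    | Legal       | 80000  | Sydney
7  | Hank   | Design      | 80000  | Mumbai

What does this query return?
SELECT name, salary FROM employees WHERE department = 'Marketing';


Filtering: department = 'Marketing'
Matching rows: 1

1 rows:
Wendy, 40000


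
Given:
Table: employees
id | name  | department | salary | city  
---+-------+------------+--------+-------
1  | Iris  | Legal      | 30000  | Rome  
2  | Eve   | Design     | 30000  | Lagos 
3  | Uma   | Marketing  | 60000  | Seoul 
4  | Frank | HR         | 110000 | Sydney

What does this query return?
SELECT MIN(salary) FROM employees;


Salaries: 30000, 30000, 60000, 110000
MIN = 30000

30000


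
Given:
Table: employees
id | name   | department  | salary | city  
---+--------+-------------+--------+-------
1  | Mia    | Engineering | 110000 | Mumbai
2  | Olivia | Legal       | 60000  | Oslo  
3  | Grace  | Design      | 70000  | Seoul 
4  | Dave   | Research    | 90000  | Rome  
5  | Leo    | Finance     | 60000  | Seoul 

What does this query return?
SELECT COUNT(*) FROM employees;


COUNT(*) counts all rows

5


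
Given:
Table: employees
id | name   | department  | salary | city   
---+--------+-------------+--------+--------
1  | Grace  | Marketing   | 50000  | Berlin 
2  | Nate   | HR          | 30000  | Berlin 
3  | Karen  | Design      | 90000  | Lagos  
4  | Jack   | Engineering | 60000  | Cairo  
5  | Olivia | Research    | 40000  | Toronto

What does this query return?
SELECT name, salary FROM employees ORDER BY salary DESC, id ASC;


Sorting by salary DESC, then id ASC for ties

5 rows:
Karen, 90000
Jack, 60000
Grace, 50000
Olivia, 40000
Nate, 30000


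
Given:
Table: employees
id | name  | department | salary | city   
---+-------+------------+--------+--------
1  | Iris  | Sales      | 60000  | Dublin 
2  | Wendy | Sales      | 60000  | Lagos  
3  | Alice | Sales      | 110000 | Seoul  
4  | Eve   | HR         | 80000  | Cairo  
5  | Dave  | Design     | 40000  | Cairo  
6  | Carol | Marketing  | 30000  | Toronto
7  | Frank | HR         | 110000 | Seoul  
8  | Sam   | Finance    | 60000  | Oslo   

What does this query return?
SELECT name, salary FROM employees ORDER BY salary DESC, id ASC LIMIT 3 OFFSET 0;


Sort by salary DESC (id ASC tiebreak), then skip 0 and take 3
Rows 1 through 3

3 rows:
Alice, 110000
Frank, 110000
Eve, 80000


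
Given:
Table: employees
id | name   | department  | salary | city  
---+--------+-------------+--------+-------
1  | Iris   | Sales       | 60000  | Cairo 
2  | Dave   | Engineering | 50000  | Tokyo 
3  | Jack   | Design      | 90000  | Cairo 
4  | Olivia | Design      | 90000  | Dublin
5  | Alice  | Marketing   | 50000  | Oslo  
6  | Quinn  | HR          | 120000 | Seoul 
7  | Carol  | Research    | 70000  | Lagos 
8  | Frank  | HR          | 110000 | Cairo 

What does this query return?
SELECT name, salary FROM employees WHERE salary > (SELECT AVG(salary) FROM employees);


Subquery: AVG(salary) = 80000.0
Filtering: salary > 80000.0
  Jack (90000) -> MATCH
  Olivia (90000) -> MATCH
  Quinn (120000) -> MATCH
  Frank (110000) -> MATCH


4 rows:
Jack, 90000
Olivia, 90000
Quinn, 120000
Frank, 110000


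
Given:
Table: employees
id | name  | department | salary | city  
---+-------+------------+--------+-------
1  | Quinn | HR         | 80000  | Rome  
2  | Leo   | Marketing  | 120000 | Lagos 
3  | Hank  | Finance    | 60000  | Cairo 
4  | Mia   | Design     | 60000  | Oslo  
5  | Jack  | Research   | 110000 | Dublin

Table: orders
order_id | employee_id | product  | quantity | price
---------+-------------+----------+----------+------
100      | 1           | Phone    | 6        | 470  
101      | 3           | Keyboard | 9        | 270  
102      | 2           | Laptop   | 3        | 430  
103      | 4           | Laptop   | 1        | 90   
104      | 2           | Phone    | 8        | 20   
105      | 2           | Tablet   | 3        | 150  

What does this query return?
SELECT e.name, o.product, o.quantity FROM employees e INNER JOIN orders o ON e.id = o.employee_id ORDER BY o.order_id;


Joining employees.id = orders.employee_id:
  employee Quinn (id=1) -> order Phone
  employee Hank (id=3) -> order Keyboard
  employee Leo (id=2) -> order Laptop
  employee Mia (id=4) -> order Laptop
  employee Leo (id=2) -> order Phone
  employee Leo (id=2) -> order Tablet


6 rows:
Quinn, Phone, 6
Hank, Keyboard, 9
Leo, Laptop, 3
Mia, Laptop, 1
Leo, Phone, 8
Leo, Tablet, 3


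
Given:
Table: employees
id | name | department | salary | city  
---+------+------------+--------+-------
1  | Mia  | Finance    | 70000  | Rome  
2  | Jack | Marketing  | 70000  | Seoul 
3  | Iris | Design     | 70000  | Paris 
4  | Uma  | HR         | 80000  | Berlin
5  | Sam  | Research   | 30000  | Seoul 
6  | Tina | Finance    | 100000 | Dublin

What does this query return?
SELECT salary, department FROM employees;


Projecting columns: salary, department

6 rows:
70000, Finance
70000, Marketing
70000, Design
80000, HR
30000, Research
100000, Finance


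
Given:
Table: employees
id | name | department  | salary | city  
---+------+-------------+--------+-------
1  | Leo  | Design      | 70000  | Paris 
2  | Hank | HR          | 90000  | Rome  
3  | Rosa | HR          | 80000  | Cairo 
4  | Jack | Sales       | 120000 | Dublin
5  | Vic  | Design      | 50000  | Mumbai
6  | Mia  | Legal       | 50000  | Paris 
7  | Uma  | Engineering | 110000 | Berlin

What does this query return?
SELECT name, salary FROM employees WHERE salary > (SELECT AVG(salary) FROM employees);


Subquery: AVG(salary) = 81428.57
Filtering: salary > 81428.57
  Hank (90000) -> MATCH
  Jack (120000) -> MATCH
  Uma (110000) -> MATCH


3 rows:
Hank, 90000
Jack, 120000
Uma, 110000


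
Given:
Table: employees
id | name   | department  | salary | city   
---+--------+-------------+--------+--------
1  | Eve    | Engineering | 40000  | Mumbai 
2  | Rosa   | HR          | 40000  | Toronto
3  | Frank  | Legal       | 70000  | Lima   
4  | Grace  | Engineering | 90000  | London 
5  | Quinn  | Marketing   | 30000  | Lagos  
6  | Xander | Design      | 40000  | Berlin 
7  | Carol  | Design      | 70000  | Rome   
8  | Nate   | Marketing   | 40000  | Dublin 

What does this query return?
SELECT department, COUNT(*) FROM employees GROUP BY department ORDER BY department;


Assigning each row to its department group:
  Eve -> Engineering
  Rosa -> HR
  Frank -> Legal
  Grace -> Engineering
  Quinn -> Marketing
  Xander -> Design
  Carol -> Design
  Nate -> Marketing


5 groups:
Design, 2
Engineering, 2
HR, 1
Legal, 1
Marketing, 2


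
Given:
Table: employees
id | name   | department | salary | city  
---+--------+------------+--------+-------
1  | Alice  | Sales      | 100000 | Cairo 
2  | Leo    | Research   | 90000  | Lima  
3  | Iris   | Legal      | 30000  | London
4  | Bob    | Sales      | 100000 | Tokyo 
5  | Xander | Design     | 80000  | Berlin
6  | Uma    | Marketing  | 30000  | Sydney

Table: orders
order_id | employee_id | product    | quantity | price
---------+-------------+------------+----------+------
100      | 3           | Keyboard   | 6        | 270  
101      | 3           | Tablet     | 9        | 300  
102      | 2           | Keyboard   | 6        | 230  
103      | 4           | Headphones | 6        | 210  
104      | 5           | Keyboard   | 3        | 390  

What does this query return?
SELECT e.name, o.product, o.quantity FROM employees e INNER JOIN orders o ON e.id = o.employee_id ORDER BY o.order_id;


Joining employees.id = orders.employee_id:
  employee Iris (id=3) -> order Keyboard
  employee Iris (id=3) -> order Tablet
  employee Leo (id=2) -> order Keyboard
  employee Bob (id=4) -> order Headphones
  employee Xander (id=5) -> order Keyboard


5 rows:
Iris, Keyboard, 6
Iris, Tablet, 9
Leo, Keyboard, 6
Bob, Headphones, 6
Xander, Keyboard, 3


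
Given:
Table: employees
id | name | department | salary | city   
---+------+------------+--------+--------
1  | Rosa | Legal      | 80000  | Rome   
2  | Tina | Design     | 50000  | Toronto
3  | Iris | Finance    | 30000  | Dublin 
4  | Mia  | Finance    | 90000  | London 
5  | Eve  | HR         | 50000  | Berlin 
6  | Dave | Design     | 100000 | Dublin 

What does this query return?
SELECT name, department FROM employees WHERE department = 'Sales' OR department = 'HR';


Filtering: department = 'Sales' OR 'HR'
Matching: 1 rows

1 rows:
Eve, HR


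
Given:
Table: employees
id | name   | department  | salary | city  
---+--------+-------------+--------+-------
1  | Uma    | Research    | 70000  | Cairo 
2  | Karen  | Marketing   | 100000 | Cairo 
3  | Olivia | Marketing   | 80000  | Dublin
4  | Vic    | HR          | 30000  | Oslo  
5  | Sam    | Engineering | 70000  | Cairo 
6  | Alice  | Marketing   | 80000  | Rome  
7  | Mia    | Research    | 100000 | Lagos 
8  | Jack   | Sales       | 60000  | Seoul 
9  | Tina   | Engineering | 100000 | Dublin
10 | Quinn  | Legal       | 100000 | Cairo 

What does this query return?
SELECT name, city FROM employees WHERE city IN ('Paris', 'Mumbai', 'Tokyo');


Filtering: city IN ('Paris', 'Mumbai', 'Tokyo')
Matching: 0 rows

Empty result set (0 rows)
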